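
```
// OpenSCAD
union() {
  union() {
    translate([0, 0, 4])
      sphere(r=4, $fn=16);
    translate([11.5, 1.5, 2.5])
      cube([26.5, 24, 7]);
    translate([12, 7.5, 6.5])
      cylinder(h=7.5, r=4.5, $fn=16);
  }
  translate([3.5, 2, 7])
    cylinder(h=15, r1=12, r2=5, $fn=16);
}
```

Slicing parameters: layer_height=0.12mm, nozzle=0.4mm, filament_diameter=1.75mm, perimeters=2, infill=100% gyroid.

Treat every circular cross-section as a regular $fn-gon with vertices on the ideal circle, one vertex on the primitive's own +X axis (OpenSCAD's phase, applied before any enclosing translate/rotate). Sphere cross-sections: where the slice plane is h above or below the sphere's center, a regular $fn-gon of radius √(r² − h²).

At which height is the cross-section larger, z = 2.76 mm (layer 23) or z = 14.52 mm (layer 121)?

Layer 23 (z = 2.76): the r=4 sphere contributes a regular 16-gon of circumradius √(4²−1.24²) = 3.803 (area = (16/2)·3.803²·sin(360°/16) = 44.28 mm²); the cube at (11.5, 1.5) (footprint 26.5×24) is included at this height (area 636.00 mm²); the cylinder at (12, 7.5) is absent (z outside [6.5, 14]); Combining (union): the 2 present regions are separate (no shared area or edge), so areas and boundary lengths simply add and each stays a separate island — area = 680.28 mm²; the cone at (3.5, 2) does not reach this height (z outside [7, 22]); Merging all regions: only that combined region is present, so the union is just that shape — area = 680.28 mm². So its area = 680.28 mm². Layer 121 (z = 14.52): the sphere is absent (|z−center|=10.520 > r=4); the cube at (11.5, 1.5) does not reach this height (z outside [2.5, 9.5]); the cylinder at (12, 7.5) does not reach this height (z outside [6.5, 14]); Combining (union): nothing is present at this height; the cone at (3.5, 2) (r1=12→r2=5) has section circumradius 8.491 here — a regular 16-gon (area = (16/2)·8.491²·sin(360°/16) = 220.71 mm²); Merging all regions: only the cone at (3.5, 2) is present, so the union is just that shape — area = 220.71 mm². So its area = 220.71 mm². Layer 23 is larger (680.28 vs 220.71 mm²).

layer 23 (z = 2.76 mm)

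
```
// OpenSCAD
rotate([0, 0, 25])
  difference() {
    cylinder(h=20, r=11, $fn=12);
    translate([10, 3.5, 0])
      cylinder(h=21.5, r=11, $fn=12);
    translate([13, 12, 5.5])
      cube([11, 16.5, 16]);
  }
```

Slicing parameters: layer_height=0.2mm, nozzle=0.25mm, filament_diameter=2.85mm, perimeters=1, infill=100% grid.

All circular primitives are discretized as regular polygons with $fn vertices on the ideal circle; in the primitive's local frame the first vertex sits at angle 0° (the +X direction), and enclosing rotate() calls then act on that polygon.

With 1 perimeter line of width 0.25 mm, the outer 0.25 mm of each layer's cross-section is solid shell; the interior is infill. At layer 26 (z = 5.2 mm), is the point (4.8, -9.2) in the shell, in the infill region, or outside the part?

infill

At z = 5.2 mm: the cylinder: section is a regular 12-gon, circumradius r=11; the cylinder at (10, 3.5): section is a regular 12-gon, circumradius r=11; the cube at (13, 12) is not intersected at this z (z outside [5.5, 21.5]); Subtracting the remaining from the first: starting from the r=11 cylinder, the r=11 cylinder at (10, 3.5) partially overlaps it — only the 144.79 mm² overlap (of its 363.00 mm²) is removed, clipping the outline — 1 connected region; (whole slice rotated 25° about Z — lengths, areas and connectivity unchanged). Overall, the cross-section is a single solid region. Undo the 25° rotation: the query point maps to (0.462, -10.367) in the un-rotated model frame. The nearest boundary edge runs (5.50, -9.53)→(-0.00, -11.00); distance from the point to it = 0.49 mm. The point is inside the cross-section and 0.49 mm from the nearest boundary — more than the 0.25 mm shell width (1 × 0.25), so it's in the infill interior.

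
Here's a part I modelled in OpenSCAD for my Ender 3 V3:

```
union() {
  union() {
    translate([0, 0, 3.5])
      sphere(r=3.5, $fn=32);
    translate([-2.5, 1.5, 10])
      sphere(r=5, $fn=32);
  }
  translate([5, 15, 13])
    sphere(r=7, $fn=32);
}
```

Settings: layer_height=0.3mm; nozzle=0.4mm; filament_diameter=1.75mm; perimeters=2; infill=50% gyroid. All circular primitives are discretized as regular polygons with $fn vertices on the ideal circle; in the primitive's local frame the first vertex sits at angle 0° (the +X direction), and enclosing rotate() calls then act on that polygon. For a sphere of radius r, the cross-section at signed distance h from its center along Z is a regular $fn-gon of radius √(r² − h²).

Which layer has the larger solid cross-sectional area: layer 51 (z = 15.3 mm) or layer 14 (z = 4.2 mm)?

Layer 51 (z = 15.3): the sphere is not intersected at this z (|z−center|=11.800 > r=3.5); the sphere at (-2.5, 1.5) is absent (|z−center|=5.300 > r=5); Merging all regions: nothing is present at this height; the r=7 sphere at (5, 15) contributes a regular 32-gon of circumradius √(7²−2.3²) = 6.611 (area = (32/2)·6.611²·sin(360°/32) = 136.44 mm²); Taking the union: only the r=7 sphere at (5, 15) is present, so the union is just that shape — area = 136.44 mm². So its area = 136.44 mm². Layer 14 (z = 4.2): the r=3.5 sphere contributes a regular 32-gon of circumradius √(3.5²−0.7²) = 3.429 (area = (32/2)·3.429²·sin(360°/32) = 36.71 mm²); the sphere at (-2.5, 1.5) does not reach this height (|z−center|=5.800 > r=5); Combining (union): only the r=3.5 sphere is present, so the union is just that shape — area = 36.71 mm²; the sphere at (5, 15) is not intersected at this z (|z−center|=8.800 > r=7); Merging all regions: only that combined region is present, so the union is just that shape — area = 36.71 mm². So its area = 36.71 mm². Layer 51 is larger (136.44 vs 36.71 mm²).

layer 51 (z = 15.3 mm)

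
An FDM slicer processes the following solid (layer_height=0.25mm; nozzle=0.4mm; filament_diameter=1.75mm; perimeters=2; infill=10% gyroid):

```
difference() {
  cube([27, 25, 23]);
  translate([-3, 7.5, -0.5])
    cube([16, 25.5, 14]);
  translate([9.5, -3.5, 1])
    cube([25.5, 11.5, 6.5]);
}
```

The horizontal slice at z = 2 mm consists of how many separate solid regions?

2

At z = 2 mm: the 27×25 cube contributes its full rectangle; the 16×25.5 cube at (-3, 7.5) contributes its full rectangle; the cube at (9.5, -3.5) (footprint 25.5×11.5) is included at this height; After the difference (first − rest): starting from the 27×25 cube, the 16×25.5 cube at (-3, 7.5) partially overlaps it — only the 227.50 mm² overlap (of its 408.00 mm²) is removed, clipping the outline; the 25.5×11.5 cube at (9.5, -3.5) partially overlaps it — only the 138.25 mm² overlap (of its 293.25 mm²) is removed, clipping the outline — 2 connected regions. The result has 2 disconnected regions.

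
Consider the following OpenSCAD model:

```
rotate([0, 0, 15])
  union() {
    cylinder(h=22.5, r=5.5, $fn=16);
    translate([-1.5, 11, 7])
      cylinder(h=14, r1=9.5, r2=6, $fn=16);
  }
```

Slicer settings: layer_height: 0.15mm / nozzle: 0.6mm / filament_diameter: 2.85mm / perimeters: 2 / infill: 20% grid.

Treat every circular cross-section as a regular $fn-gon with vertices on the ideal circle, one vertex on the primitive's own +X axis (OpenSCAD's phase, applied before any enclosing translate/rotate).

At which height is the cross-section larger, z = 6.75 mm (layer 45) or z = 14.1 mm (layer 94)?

layer 94 (z = 14.1 mm)

Layer 45 (z = 6.75): the cylinder: section is a regular 16-gon, circumradius r=5.5 (area = (16/2)·5.500²·sin(360°/16) = 92.61 mm²); the cone at (-1.5, 11) is absent (z outside [7, 21]); Combining (union): only the r=5.5 cylinder is present, so the union is just that shape — area = 92.61 mm²; (whole slice rotated 15° about Z — lengths, areas and connectivity unchanged). So its area = 92.61 mm². Layer 94 (z = 14.1): the r=5.5 cylinder gives a regular 16-gon of circumradius 5.5 (constant along its height) (area = (16/2)·5.500²·sin(360°/16) = 92.61 mm²); the cone at (-1.5, 11): at t=0.507 of its height the radius interpolates to r₁+(r₂−r₁)t = 7.725, giving a regular 16-gon of that circumradius (area = (16/2)·7.725²·sin(360°/16) = 182.69 mm²); Merging all regions: the regions partially overlap — summed areas 275.30 mm² minus the doubly-counted overlap 8.92 mm² gives 266.38 mm² — area = 266.38 mm²; (rotated 15° about Z; rotation is an isometry so areas/perimeters/island counts are preserved). So its area = 266.38 mm². Layer 94 is larger (266.38 vs 92.61 mm²).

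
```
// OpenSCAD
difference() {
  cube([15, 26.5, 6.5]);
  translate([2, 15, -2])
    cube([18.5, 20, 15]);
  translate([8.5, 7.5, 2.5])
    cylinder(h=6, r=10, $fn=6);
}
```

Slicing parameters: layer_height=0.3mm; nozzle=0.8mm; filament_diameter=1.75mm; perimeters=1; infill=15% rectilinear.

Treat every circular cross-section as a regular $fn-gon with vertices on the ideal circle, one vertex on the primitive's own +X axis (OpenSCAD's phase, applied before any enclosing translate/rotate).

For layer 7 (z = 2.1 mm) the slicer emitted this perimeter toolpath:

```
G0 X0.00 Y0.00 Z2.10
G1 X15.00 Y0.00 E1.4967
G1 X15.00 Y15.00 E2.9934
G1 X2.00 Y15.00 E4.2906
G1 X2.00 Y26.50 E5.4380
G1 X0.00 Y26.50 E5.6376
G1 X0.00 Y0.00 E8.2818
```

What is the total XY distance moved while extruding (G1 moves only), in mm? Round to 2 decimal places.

83.00 mm

Sum the Euclidean lengths of each G1 segment: total = 83.00 mm.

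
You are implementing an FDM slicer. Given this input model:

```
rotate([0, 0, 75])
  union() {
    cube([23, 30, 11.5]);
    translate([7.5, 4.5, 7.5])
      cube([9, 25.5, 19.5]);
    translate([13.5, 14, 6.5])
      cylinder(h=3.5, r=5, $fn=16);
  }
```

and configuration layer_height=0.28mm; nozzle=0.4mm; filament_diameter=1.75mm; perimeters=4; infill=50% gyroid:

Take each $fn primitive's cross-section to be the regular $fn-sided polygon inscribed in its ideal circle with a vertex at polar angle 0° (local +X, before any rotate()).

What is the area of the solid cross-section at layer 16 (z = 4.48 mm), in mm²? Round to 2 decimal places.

690.00 mm²

At z = 4.48 mm: the cube (footprint 23×30) is included at this height (area 690.00 mm²); the cube at (7.5, 4.5) is not intersected at this z (z outside [7.5, 27]); the cylinder at (13.5, 14) is not intersected at this z (z outside [6.5, 10]); Combining (union): only the 23×30 cube is present, so the union is just that shape — area = 690.00 mm²; (whole slice rotated 75° about Z — lengths, areas and connectivity unchanged). Overall, the cross-section is a single solid region. Net area = 690.00 mm².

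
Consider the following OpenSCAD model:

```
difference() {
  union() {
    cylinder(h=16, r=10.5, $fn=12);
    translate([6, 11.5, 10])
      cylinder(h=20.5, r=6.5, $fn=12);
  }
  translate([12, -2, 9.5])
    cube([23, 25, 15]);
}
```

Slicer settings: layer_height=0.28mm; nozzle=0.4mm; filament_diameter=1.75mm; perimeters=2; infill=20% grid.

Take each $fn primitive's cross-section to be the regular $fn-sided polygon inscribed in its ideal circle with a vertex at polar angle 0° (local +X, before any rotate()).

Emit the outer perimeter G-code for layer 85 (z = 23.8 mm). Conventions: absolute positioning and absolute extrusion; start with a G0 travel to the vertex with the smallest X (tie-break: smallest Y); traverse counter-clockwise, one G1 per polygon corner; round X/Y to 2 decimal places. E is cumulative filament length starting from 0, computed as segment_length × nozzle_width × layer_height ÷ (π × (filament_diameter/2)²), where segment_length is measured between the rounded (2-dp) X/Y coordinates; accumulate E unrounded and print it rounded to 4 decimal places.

G0 X-0.50 Y11.50 Z23.80
G1 X0.37 Y8.25 E0.1567
G1 X2.75 Y5.87 E0.3134
G1 X6.00 Y5.00 E0.4701
G1 X9.25 Y5.87 E0.6267
G1 X11.63 Y8.25 E0.7834
G1 X12.00 Y9.63 E0.8500
G1 X12.00 Y13.37 E1.0241
G1 X11.63 Y14.75 E1.0906
G1 X9.25 Y17.13 E1.2474
G1 X6.00 Y18.00 E1.4040
G1 X2.75 Y17.13 E1.5607
G1 X0.37 Y14.75 E1.7174
G1 X-0.50 Y11.50 E1.8741

At z = 23.8 mm: the cylinder is absent (z outside [0, 16]); the r=6.5 cylinder at (6, 11.5) contributes a regular 12-gon of circumradius 6.5; Combining (union): only the r=6.5 cylinder at (6, 11.5) is present, so the union is just that shape — 1 connected region; the 23×25 cube at (12, -2) contributes its full rectangle; Taking the first minus the rest: starting from that combined region, the 23×25 cube at (12, -2) partially overlaps it — only the 0.93 mm² overlap (of its 575.00 mm²) is removed, clipping the outline — 1 connected region. The outline is a single polygon with 13 vertices. Extrusion per mm of travel: 0.4 × 0.28 / (π × 0.875²) = 0.046564. Accumulating E over each segment gives final E = 1.8741.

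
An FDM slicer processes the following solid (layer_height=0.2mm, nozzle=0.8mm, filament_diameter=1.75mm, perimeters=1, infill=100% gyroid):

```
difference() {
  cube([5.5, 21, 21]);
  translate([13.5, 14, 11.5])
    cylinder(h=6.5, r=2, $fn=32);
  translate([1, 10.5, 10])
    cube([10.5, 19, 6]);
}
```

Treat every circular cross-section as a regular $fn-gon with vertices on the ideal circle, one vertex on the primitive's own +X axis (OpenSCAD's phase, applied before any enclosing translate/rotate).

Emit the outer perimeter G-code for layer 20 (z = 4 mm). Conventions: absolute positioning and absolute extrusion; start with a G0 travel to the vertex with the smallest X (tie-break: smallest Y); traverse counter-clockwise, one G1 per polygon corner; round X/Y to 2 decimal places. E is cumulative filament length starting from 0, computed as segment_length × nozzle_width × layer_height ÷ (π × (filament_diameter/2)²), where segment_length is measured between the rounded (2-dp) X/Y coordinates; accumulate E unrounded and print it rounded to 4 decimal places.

At z = 4 mm: the cube (footprint 5.5×21) is included at this height; the cylinder at (13.5, 14) is absent (z outside [11.5, 18]); the cube at (1, 10.5) is absent (z outside [10, 16]); Taking the first minus the rest: none of the subtracted shapes is present at this height, so the 5.5×21 cube is unchanged — 1 connected region. The outline is a single polygon with 4 vertices. Extrusion per mm of travel: 0.8 × 0.2 / (π × 0.875²) = 0.066520. Accumulating E over each segment gives final E = 3.5256.

G0 X0.00 Y0.00 Z4.00
G1 X5.50 Y0.00 E0.3659
G1 X5.50 Y21.00 E1.7628
G1 X0.00 Y21.00 E2.1286
G1 X0.00 Y0.00 E3.5256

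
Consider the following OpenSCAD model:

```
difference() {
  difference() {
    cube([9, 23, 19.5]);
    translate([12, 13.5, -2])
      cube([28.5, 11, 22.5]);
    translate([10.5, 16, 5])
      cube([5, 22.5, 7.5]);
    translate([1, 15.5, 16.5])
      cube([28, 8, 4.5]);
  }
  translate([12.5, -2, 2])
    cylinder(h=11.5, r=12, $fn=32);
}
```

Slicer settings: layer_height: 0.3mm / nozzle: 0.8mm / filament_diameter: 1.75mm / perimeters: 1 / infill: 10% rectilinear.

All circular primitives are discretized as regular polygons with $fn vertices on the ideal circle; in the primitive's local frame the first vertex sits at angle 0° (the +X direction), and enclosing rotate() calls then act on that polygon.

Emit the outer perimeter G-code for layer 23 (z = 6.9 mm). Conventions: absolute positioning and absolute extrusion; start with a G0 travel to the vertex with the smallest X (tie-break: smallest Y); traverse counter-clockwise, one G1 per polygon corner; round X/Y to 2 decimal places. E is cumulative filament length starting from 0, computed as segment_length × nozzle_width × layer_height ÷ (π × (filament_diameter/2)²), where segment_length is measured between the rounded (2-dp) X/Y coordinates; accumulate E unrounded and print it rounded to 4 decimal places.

G0 X0.00 Y0.00 Z6.90
G1 X0.70 Y0.00 E0.0698
G1 X0.73 Y0.34 E0.1039
G1 X1.41 Y2.59 E0.3384
G1 X2.52 Y4.67 E0.5737
G1 X4.01 Y6.49 E0.8084
G1 X5.83 Y7.98 E1.0431
G1 X7.91 Y9.09 E1.2783
G1 X9.00 Y9.42 E1.3920
G1 X9.00 Y23.00 E2.7470
G1 X0.00 Y23.00 E3.6450
G1 X0.00 Y0.00 E5.9400

At z = 6.9 mm: the cube is present — its section is the full 9×23 rectangle; the 28.5×11 cube at (12, 13.5) contributes its full rectangle; the cube at (10.5, 16) (footprint 5×22.5) is included at this height; the cube at (1, 15.5) does not reach this height (z outside [16.5, 21]); After the difference (first − rest): starting from the 9×23 cube, the 28.5×11 cube at (12, 13.5) misses the remaining region (no effect); the 5×22.5 cube at (10.5, 16) misses the remaining region (no effect) — 1 connected region; the r=12 cylinder at (12.5, -2) gives a regular 32-gon of circumradius 12 (constant along its height); Subtracting the remaining from the first: starting from that combined region, the r=12 cylinder at (12.5, -2) partially overlaps it — only the 54.31 mm² overlap (of its 449.49 mm²) is removed, clipping the outline — 1 connected region. The outline is a single polygon with 11 vertices. Extrusion per mm of travel: 0.8 × 0.3 / (π × 0.875²) = 0.099780. Accumulating E over each segment gives final E = 5.9400.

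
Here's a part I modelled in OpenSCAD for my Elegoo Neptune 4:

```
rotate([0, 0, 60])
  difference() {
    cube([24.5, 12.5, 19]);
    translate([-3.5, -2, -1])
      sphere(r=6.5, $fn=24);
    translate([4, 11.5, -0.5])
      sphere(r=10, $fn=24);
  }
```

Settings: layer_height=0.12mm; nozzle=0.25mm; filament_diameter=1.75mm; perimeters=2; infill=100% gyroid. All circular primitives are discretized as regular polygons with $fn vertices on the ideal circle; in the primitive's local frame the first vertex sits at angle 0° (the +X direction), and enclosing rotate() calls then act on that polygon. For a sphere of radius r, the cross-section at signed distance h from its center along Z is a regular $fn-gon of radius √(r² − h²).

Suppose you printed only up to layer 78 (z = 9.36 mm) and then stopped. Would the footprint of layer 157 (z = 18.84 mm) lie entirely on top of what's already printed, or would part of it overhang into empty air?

part overhangs

Compare the two slices. At z = 9.36: the cube is present — its section is the full 24.5×12.5 rectangle (area 306.25 mm²); the sphere at (-3.5, -2) is absent (|z−center|=10.360 > r=6.5); the sphere at (4, 11.5): section is a regular 24-gon, circumradius = √(r²−h²) = √(10²−9.86²) = 1.667 (area = (24/2)·1.667²·sin(360°/24) = 8.64 mm²); Subtracting the remaining from the first: starting from the 24.5×12.5 cube (306.25 mm²), the r=10 sphere at (4, 11.5) partially overlaps it — only the 7.42 mm² overlap (of its 8.64 mm²) is removed, clipping the outline — area = 298.83 mm²; (whole slice rotated 60° about Z — lengths, areas and connectivity unchanged). At z = 18.84: the cube (footprint 24.5×12.5) is included at this height (area 306.25 mm²); the sphere at (-3.5, -2) is absent (|z−center|=19.840 > r=6.5); the sphere at (4, 11.5) is not intersected at this z (|z−center|=19.340 > r=10); After the difference (first − rest): none of the subtracted shapes is present at this height, so the 24.5×12.5 cube is unchanged — area = 306.25 mm²; (rotated 60° about Z; rotation is an isometry so areas/perimeters/island counts are preserved). Checking containment: at z = 18.84 the cross-section extends beyond the z = 9.36 cross-section by about 7.42 mm².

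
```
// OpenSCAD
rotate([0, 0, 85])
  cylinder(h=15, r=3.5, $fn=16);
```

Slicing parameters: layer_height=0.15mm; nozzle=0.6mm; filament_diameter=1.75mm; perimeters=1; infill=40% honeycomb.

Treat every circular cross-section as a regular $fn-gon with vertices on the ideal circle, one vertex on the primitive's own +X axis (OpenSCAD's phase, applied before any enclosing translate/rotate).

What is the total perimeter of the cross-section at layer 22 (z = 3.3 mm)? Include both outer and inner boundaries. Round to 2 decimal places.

21.85 mm

At z = 3.3 mm: the cylinder: section is a regular 16-gon, circumradius r=3.5 (perimeter = 2·16·3.500·sin(180°/16) = 21.85 mm); (rotated 85° about Z; rotation is an isometry so areas/perimeters/island counts are preserved). Overall, the cross-section is a single solid region. Total boundary length (outer) = 21.85 mm.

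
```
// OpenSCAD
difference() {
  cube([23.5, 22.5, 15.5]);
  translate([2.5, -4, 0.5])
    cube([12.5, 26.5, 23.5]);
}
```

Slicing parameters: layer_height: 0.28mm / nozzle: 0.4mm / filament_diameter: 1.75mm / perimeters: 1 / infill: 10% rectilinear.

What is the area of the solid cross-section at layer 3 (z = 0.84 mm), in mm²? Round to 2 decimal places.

At z = 0.84 mm: the cube is present — its section is the full 23.5×22.5 rectangle (area 528.75 mm²); the cube at (2.5, -4) is present — its section is the full 12.5×26.5 rectangle (area 331.25 mm²); After the difference (first − rest): starting from the 23.5×22.5 cube (528.75 mm²), the 12.5×26.5 cube at (2.5, -4) partially overlaps it — only the 281.25 mm² overlap (of its 331.25 mm²) is removed, clipping the outline — area = 247.50 mm². Overall, the cross-section has 2 separate islands. Net area = 247.50 mm².

247.50 mm²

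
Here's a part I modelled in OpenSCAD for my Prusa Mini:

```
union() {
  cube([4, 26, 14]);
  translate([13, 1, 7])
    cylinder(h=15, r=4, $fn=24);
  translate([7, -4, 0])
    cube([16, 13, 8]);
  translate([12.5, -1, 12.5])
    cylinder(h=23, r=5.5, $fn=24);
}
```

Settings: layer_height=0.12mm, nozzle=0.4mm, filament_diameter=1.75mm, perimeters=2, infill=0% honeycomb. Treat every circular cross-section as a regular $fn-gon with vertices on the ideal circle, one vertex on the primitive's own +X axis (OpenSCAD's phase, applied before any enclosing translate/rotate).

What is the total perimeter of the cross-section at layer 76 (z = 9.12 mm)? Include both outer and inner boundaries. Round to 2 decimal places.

85.06 mm

At z = 9.12 mm: the cube (footprint 4×26) is included at this height (perimeter 60.00 mm); the cylinder at (13, 1): section is a regular 24-gon, circumradius r=4 (perimeter = 2·24·4.000·sin(180°/24) = 25.06 mm); the cube at (7, -4) does not reach this height (z outside [0, 8]); the cylinder at (12.5, -1) is absent (z outside [12.5, 35.5]); Combining (union): the 2 present regions are separate (no shared area or edge), so areas and boundary lengths simply add and each stays a separate island — boundary = 85.06 mm. Overall, the cross-section has 2 separate islands. Total boundary length (outer) = 85.06 mm.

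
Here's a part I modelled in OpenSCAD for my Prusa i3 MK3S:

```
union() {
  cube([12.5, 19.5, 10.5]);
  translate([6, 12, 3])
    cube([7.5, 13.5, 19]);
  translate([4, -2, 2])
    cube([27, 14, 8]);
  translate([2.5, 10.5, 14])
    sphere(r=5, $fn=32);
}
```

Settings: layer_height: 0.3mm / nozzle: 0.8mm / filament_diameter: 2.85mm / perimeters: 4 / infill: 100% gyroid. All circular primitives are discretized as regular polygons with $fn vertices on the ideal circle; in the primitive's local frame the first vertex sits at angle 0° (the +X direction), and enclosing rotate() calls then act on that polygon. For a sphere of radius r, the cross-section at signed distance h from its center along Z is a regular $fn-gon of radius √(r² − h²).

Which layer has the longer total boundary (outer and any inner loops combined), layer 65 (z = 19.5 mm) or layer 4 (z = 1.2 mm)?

layer 4 (z = 1.2 mm)

Layer 65 (z = 19.5): the cube does not reach this height (z outside [0, 10.5]); the cube at (6, 12) is present — its section is the full 7.5×13.5 rectangle (perimeter 42.00 mm); the cube at (4, -2) is absent (z outside [2, 10]); the sphere at (2.5, 10.5) is not intersected at this z (|z−center|=5.500 > r=5); Combining (union): only the 7.5×13.5 cube at (6, 12) is present, so the union is just that shape — boundary = 42.00 mm. So its perimeter = 42.00 mm. Layer 4 (z = 1.2): the cube is present — its section is the full 12.5×19.5 rectangle (perimeter 64.00 mm); the cube at (6, 12) does not reach this height (z outside [3, 22]); the cube at (4, -2) is absent (z outside [2, 10]); the sphere at (2.5, 10.5) is absent (|z−center|=12.800 > r=5); Taking the union: only the 12.5×19.5 cube is present, so the union is just that shape — boundary = 64.00 mm. So its perimeter = 64.00 mm. Layer 4 is larger (64.00 vs 42.00 mm).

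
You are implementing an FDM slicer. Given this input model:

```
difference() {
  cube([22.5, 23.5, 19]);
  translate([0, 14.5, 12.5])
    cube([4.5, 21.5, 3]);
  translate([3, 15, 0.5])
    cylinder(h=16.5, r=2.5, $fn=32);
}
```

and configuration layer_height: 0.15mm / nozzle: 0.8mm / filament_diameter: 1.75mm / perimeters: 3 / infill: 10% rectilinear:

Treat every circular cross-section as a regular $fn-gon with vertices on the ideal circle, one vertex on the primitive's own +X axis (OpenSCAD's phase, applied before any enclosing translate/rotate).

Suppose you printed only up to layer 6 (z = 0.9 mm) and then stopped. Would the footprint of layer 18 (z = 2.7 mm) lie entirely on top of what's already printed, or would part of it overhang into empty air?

entirely on top

Compare the two slices. At z = 0.9: the 22.5×23.5 cube contributes its full rectangle (area 528.75 mm²); the cube at (0, 14.5) is not intersected at this z (z outside [12.5, 15.5]); the r=2.5 cylinder at (3, 15) contributes a regular 32-gon of circumradius 2.5 (area = (32/2)·2.500²·sin(360°/32) = 19.51 mm²); Taking the first minus the rest: starting from the 22.5×23.5 cube (528.75 mm²), the r=2.5 cylinder at (3, 15) lies wholly inside it (removes its full 19.51 mm² and its 15.68 mm outline becomes a hole wall) — area = 509.24 mm². At z = 2.7: the cube (footprint 22.5×23.5) is included at this height (area 528.75 mm²); the cube at (0, 14.5) is absent (z outside [12.5, 15.5]); the cylinder at (3, 15): section is a regular 32-gon, circumradius r=2.5 (area = (32/2)·2.500²·sin(360°/32) = 19.51 mm²); Subtracting the remaining from the first: starting from the 22.5×23.5 cube (528.75 mm²), the r=2.5 cylinder at (3, 15) lies wholly inside it (removes its full 19.51 mm² and its 15.68 mm outline becomes a hole wall) — area = 509.24 mm². Checking containment: the cross-section at z = 2.7 is a subset of the cross-section at z = 0.9.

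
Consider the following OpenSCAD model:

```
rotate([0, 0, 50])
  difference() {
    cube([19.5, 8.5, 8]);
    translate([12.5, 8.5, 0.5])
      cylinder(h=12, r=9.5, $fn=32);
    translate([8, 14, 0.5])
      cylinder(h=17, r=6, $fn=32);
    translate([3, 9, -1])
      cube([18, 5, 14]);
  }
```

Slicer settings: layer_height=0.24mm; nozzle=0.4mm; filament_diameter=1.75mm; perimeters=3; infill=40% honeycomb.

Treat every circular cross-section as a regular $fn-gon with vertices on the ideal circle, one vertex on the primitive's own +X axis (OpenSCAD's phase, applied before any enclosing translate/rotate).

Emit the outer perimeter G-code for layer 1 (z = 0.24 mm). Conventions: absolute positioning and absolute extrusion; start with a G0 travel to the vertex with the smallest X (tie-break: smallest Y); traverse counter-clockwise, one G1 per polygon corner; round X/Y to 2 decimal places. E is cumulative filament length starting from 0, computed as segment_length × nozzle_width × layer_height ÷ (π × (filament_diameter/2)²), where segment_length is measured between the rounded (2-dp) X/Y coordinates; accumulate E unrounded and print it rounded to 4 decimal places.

G0 X-6.51 Y5.46 Z0.24
G1 X0.00 Y0.00 E0.3391
G1 X12.53 Y14.94 E1.1174
G1 X6.02 Y20.40 E1.4565
G1 X-6.51 Y5.46 E2.2347

At z = 0.24 mm: the 19.5×8.5 cube contributes its full rectangle; the cylinder at (12.5, 8.5) is not intersected at this z (z outside [0.5, 12.5]); the cylinder at (8, 14) does not reach this height (z outside [0.5, 17.5]); the 18×5 cube at (3, 9) contributes its full rectangle; Taking the first minus the rest: starting from the 19.5×8.5 cube, the 18×5 cube at (3, 9) misses the remaining region (no effect) — 1 connected region; (whole slice rotated 50° about Z — lengths, areas and connectivity unchanged). The outline is a single polygon with 4 vertices. Extrusion per mm of travel: 0.4 × 0.24 / (π × 0.875²) = 0.039912. Accumulating E over each segment gives final E = 2.2347.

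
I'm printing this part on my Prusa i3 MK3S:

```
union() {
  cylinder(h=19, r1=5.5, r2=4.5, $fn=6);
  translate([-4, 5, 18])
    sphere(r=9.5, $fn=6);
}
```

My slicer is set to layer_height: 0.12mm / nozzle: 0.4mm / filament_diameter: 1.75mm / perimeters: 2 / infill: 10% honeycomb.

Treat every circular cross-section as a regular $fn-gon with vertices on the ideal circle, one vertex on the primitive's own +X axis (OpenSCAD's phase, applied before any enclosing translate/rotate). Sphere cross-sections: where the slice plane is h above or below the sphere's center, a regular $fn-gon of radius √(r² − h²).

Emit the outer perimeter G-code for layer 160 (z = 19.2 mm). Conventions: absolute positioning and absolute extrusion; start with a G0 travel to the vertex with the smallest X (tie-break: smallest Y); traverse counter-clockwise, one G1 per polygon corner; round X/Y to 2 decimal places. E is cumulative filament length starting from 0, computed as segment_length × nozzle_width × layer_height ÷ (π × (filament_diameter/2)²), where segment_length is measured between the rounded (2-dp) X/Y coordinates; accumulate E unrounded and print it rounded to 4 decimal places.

G0 X-13.42 Y5.00 Z19.20
G1 X-8.71 Y-3.16 E0.1880
G1 X0.71 Y-3.16 E0.3760
G1 X5.42 Y5.00 E0.5640
G1 X0.71 Y13.16 E0.7521
G1 X-8.71 Y13.16 E0.9400
G1 X-13.42 Y5.00 E1.1281

At z = 19.2 mm: the cone is absent (z outside [0, 19]); the r=9.5 sphere at (-4, 5) contributes a regular 6-gon of circumradius √(9.5²−1.2²) = 9.424; Combining (union): only the r=9.5 sphere at (-4, 5) is present, so the union is just that shape — 1 connected region. The outline is a single polygon with 6 vertices. Extrusion per mm of travel: 0.4 × 0.12 / (π × 0.875²) = 0.019956. Accumulating E over each segment gives final E = 1.1281.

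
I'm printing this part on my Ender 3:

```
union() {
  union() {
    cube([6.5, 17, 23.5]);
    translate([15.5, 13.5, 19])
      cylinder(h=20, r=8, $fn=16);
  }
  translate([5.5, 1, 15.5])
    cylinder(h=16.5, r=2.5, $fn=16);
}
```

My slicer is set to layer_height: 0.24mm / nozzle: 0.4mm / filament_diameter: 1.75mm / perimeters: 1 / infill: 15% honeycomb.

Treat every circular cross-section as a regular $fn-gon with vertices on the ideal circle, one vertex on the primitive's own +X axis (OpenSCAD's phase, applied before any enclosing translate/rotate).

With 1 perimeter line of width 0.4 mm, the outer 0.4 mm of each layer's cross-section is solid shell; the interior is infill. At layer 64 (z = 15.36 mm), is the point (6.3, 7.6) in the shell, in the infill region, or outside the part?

shell

At z = 15.36 mm: the cube is present — its section is the full 6.5×17 rectangle; the cylinder at (15.5, 13.5) does not reach this height (z outside [19, 39]); Combining (union): only the 6.5×17 cube is present, so the union is just that shape — 1 connected region; the cylinder at (5.5, 1) does not reach this height (z outside [15.5, 32]); Combining (union): only that combined region is present, so the union is just that shape — 1 connected region. Overall, the cross-section is a single solid region. The nearest boundary edge runs (6.50, 0.00)→(6.50, 17.00); distance from the point to it = 0.20 mm. The point is inside the cross-section, 0.20 mm from the nearest boundary — within the 0.4 mm shell band (1 × 0.4).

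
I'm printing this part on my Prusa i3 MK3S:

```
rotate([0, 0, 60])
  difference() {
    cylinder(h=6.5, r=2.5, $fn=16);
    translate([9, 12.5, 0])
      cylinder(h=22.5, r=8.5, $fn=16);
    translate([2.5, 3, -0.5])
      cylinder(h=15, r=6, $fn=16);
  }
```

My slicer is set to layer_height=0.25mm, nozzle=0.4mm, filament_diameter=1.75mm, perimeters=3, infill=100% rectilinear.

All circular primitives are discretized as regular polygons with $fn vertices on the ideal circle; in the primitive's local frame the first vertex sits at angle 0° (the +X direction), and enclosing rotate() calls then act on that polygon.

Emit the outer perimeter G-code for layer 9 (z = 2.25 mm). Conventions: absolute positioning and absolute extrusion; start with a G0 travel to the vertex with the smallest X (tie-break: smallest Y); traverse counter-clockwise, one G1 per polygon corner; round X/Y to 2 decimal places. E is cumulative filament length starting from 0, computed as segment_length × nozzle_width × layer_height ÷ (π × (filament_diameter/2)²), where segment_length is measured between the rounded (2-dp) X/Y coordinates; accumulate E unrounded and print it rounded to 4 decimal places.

At z = 2.25 mm: the r=2.5 cylinder contributes a regular 16-gon of circumradius 2.5; the cylinder at (9, 12.5): section is a regular 16-gon, circumradius r=8.5; the r=6 cylinder at (2.5, 3) contributes a regular 16-gon of circumradius 6; Taking the first minus the rest: starting from the r=2.5 cylinder, the r=8.5 cylinder at (9, 12.5) misses the remaining region (no effect); the r=6 cylinder at (2.5, 3) partially overlaps it — only the 18.04 mm² overlap (of its 110.21 mm²) is removed, clipping the outline — 1 connected region; (rotated 60° about Z; rotation is an isometry so areas/perimeters/island counts are preserved). The outline is a single polygon with 7 vertices. Extrusion per mm of travel: 0.4 × 0.25 / (π × 0.875²) = 0.041575. Accumulating E over each segment gives final E = 0.3067.

G0 X-1.10 Y-2.22 Z2.25
G1 X-0.33 Y-2.48 E0.0338
G1 X0.65 Y-2.41 E0.0746
G1 X1.52 Y-1.98 E0.1150
G1 X2.17 Y-1.25 E0.1556
G1 X2.20 Y-1.15 E0.1600
G1 X0.20 Y-2.13 E0.2526
G1 X-1.10 Y-2.22 E0.3067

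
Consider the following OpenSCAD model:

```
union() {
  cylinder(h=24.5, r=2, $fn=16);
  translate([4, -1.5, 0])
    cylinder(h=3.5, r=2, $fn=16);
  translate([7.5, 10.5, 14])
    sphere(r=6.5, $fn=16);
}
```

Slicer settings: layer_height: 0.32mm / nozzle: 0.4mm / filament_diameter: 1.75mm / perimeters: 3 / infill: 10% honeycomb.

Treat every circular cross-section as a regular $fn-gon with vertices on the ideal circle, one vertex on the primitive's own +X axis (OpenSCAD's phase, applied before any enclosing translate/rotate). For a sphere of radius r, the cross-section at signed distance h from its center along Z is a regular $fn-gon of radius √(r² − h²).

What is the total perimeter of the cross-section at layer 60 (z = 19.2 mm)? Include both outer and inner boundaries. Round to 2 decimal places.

At z = 19.2 mm: the r=2 cylinder contributes a regular 16-gon of circumradius 2 (perimeter = 2·16·2.000·sin(180°/16) = 12.49 mm); the cylinder at (4, -1.5) is absent (z outside [0, 3.5]); the sphere at (7.5, 10.5): section is a regular 16-gon, circumradius = √(r²−h²) = √(6.5²−5.2²) = 3.900 (perimeter = 2·16·3.900·sin(180°/16) = 24.35 mm); Taking the union: the 2 present regions are separate (no shared area or edge), so areas and boundary lengths simply add and each stays a separate island — boundary = 36.83 mm. Overall, the cross-section has 2 separate islands. Total boundary length (outer) = 36.83 mm.

36.83 mm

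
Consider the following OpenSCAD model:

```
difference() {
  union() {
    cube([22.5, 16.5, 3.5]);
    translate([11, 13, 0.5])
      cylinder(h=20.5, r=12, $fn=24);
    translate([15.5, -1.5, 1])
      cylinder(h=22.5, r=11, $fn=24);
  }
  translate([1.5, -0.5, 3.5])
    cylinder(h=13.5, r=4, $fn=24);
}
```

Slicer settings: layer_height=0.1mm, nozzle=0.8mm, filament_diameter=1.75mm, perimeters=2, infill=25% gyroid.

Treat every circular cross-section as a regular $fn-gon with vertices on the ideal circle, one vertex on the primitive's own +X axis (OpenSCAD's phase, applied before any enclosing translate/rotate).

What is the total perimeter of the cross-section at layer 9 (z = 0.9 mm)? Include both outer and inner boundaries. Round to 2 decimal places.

At z = 0.9 mm: the cube is present — its section is the full 22.5×16.5 rectangle (perimeter 78.00 mm); the r=12 cylinder at (11, 13) contributes a regular 24-gon of circumradius 12 (perimeter = 2·24·12.000·sin(180°/24) = 75.18 mm); the cylinder at (15.5, -1.5) is not intersected at this z (z outside [1, 23.5]); Merging all regions: the regions partially overlap (shared area 298.54 mm²), so the edge portions inside another operand are dropped and the merged outline is re-measured after clipping — boundary = 86.34 mm; the cylinder at (1.5, -0.5) is not intersected at this z (z outside [3.5, 17]); Subtracting the remaining from the first: none of the subtracted shapes is present at this height, so the result so far is unchanged — boundary = 86.34 mm. Overall, the cross-section is a single solid region. Total boundary length (outer) = 86.34 mm.

86.34 mm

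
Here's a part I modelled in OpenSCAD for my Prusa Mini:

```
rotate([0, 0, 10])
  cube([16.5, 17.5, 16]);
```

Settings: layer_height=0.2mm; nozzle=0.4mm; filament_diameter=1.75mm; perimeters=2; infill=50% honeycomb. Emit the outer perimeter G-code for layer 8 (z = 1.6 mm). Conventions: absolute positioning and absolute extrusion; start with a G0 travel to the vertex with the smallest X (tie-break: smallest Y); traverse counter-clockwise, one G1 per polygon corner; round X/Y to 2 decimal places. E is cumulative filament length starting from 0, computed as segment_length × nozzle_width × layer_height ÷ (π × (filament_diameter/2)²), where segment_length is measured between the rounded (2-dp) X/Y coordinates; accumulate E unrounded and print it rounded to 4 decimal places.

G0 X-3.04 Y17.23 Z1.60
G1 X0.00 Y0.00 E0.5819
G1 X16.25 Y2.87 E1.1308
G1 X13.21 Y20.10 E1.7127
G1 X-3.04 Y17.23 E2.2615

At z = 1.6 mm: the cube is present — its section is the full 16.5×17.5 rectangle; (whole slice rotated 10° about Z — lengths, areas and connectivity unchanged). The outline is a single polygon with 4 vertices. Extrusion per mm of travel: 0.4 × 0.2 / (π × 0.875²) = 0.033260. Accumulating E over each segment gives final E = 2.2615.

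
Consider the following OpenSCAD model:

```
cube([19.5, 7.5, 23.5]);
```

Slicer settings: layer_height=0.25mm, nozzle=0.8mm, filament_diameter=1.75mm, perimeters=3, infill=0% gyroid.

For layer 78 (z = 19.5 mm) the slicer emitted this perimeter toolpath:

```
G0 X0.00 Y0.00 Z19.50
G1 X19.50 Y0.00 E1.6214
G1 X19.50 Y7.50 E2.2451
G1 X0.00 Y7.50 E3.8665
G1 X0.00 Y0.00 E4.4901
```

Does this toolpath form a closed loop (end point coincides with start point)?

yes

Start point (G0): (0.00, 0.00). End point (last G1): the path returns to the start — closed.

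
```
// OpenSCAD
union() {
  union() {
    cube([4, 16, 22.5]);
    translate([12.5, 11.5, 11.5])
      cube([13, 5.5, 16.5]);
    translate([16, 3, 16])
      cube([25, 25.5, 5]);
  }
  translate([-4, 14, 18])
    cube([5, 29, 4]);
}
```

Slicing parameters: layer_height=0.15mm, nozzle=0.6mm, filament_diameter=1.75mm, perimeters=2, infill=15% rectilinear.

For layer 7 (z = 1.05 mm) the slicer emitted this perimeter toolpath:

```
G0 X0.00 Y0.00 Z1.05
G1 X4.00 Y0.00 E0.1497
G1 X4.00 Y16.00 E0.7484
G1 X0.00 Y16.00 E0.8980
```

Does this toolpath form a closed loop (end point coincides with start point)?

Start point (G0): (0.00, 0.00). End point (last G1): the path does not return to the start — open.

no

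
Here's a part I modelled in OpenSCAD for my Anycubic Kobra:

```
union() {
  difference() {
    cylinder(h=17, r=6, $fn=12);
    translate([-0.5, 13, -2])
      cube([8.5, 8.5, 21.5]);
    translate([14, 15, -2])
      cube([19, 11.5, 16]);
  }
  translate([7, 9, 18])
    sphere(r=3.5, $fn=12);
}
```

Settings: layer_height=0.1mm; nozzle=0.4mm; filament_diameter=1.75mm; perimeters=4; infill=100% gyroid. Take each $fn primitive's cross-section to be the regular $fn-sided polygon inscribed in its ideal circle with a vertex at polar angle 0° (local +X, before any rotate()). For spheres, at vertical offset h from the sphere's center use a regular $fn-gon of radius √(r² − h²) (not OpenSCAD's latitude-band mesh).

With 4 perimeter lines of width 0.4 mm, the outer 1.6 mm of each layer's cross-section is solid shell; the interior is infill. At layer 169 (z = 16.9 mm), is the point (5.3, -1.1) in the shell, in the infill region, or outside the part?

shell

At z = 16.9 mm: the cylinder: section is a regular 12-gon, circumradius r=6; the cube at (-0.5, 13) (footprint 8.5×8.5) is included at this height; the cube at (14, 15) does not reach this height (z outside [-2, 14]); Taking the first minus the rest: starting from the r=6 cylinder, the 8.5×8.5 cube at (-0.5, 13) misses the remaining region (no effect) — 1 connected region; the r=3.5 sphere at (7, 9) slices to a regular 12-gon of circumradius 3.323 (√(r²−h²) with h=1.1 from center); Combining (union): the 2 present regions are separate (no shared area or edge), so areas and boundary lengths simply add and each stays a separate island — 2 connected regions. Overall, the cross-section has 2 separate islands. The nearest boundary edge runs (6.00, 0.00)→(5.20, -3.00); distance from the point to it = 0.39 mm. (Shell/infill is judged within the island containing the point — the largest one.) The point is inside the cross-section, 0.39 mm from the nearest boundary — within the 1.6 mm shell band (4 × 0.4).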